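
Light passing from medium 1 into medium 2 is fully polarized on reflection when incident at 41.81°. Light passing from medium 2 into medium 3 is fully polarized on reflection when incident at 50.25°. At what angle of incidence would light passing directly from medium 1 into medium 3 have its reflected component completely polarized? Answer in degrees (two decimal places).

tan θ_B(1→2) = n₂/n₁ = tan 41.81° = 0.8944.
tan θ_B(2→3) = n₃/n₂ = tan 50.25° = 1.2024.
n₃/n₁ = 1.0754. Then tan θ_B(1→3) = n₃/n₁, so θ_B(1→3) = arctan(1.0754) = 47.08°.

θ_B ≈ 47.08°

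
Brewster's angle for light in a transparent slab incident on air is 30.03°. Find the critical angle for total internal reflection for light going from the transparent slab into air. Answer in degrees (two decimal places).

tan θ_B = n₂/n₁ = tan 30.03° = 0.5780.
Total internal reflection: sin θ_c = n₂/n₁ = 0.5780.
θ_c = arcsin(0.5780) = 35.31°.

θ_c ≈ 35.31°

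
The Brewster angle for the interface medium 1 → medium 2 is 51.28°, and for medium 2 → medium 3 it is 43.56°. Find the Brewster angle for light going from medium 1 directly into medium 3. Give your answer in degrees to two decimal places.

Each Brewster angle gives a ratio: n₂/n₁ = tan 51.28° = 1.2473, n₃/n₂ = tan 43.56° = 0.9510.
n₃/n₁ = 1.1861. Then tan θ_B(1→3) = n₃/n₁, so θ_B(1→3) = arctan(1.1861) = 49.87°.

θ_B ≈ 49.87°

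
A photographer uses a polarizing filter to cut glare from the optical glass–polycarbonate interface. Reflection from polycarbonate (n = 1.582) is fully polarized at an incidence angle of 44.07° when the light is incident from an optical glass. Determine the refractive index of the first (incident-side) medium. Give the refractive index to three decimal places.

Full polarization of the reflected beam means tan θ_B = n₂/n₁, where n₁ is the incident medium (an optical glass).
n₁ = n₂ / tan θ_B = 1.582 / tan 44.07° = 1.634.

n ≈ 1.634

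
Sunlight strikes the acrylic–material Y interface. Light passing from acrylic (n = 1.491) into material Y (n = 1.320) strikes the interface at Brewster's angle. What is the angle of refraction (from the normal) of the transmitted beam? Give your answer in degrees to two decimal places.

θ_B = arctan(n₂/n₁) = arctan(1.320/1.491) = 41.52°.
At Brewster's angle the reflected and refracted rays are perpendicular, so θ_t = 90° − θ_B = 90° − 41.52° = 48.48°.

θ_t ≈ 48.48°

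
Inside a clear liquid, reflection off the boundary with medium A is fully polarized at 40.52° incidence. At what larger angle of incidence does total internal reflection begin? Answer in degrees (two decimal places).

θ_c ≈ 58.72°

From Brewster, n₂/n₁ = tan θ_B = tan 40.52° = 0.8547.
Then sin θ_c = n₂/n₁ = 0.8547, so θ_c = arcsin 0.8547 = 58.72°.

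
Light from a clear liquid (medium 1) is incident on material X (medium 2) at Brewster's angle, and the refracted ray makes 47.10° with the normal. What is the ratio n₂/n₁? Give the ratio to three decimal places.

n₂/n₁ ≈ 0.929

θ_B + θ_t = 90°, so θ_B = 90° − 47.10° = 42.90°.
Then n₂/n₁ = tan θ_B = tan 42.90° = 0.929.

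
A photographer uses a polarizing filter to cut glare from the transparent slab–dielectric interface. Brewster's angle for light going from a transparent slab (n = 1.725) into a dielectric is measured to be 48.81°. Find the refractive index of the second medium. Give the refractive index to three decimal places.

n ≈ 1.971

Brewster's law: tan θ_B = n₂/n₁ (light incident in a transparent slab, refracted into a dielectric).
n₂ = n₁ tan θ_B = 1.725 × tan 48.81° = 1.971.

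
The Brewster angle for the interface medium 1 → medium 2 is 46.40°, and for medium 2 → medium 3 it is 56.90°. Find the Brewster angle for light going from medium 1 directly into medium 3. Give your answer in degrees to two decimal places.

θ_B ≈ 58.17°

tan θ_B(1→2) = n₂/n₁ = tan 46.40° = 1.0501.
tan θ_B(2→3) = n₃/n₂ = tan 56.90° = 1.5340.
So n₃/n₁ = (n₂/n₁)(n₃/n₂) = 1.0501 × 1.5340 = 1.6109.
θ_B(1→3) = arctan(1.6109) = 58.17°.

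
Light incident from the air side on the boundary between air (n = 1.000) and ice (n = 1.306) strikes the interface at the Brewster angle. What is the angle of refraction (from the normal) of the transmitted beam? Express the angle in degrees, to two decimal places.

θ_t ≈ 37.44°

tan θ_B = n₂/n₁ = 1.306/1.000 = 1.3060, so θ_B = 52.56°.
The refracted ray is perpendicular to the reflected ray, so θ_t = 90° − θ_B = 37.44°.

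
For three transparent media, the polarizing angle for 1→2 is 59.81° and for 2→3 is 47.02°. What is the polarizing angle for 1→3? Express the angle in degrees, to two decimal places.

n₂/n₁ = tan 59.81° = 1.7189 and n₃/n₂ = tan 47.02° = 1.0731.
So n₃/n₁ = (n₂/n₁)(n₃/n₂) = 1.7189 × 1.0731 = 1.8445.
θ_B(1→3) = arctan(1.8445) = 61.54°.

θ_B ≈ 61.54°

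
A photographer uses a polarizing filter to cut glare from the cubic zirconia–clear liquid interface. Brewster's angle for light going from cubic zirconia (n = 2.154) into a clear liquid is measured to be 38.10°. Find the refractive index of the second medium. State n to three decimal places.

n ≈ 1.689

Brewster's law: tan θ_B = n₂/n₁ (light incident in cubic zirconia, refracted into a clear liquid).
n₂ = n₁ tan θ_B = 2.154 × tan 38.10° = 1.689.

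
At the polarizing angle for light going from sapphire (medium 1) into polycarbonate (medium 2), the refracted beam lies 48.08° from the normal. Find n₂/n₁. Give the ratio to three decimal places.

At Brewster incidence θ_B = 90° − θ_t = 90° − 48.08° = 41.92°.
tan θ_B = n₂/n₁, so n₂/n₁ = tan 41.92° = 0.898.

n₂/n₁ ≈ 0.898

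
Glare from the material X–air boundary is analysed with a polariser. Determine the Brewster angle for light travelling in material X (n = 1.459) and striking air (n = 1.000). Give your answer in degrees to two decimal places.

θ_B ≈ 34.43°

tan θ_B = n₂/n₁ = 1.000/1.459 = 0.6854. Taking the arctangent, θ_B = 34.43°.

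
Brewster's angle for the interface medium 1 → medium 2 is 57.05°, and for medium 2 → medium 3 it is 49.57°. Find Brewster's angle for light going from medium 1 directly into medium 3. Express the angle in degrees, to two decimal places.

θ_B ≈ 61.09°

Each Brewster angle gives a ratio: n₂/n₁ = tan 57.05° = 1.5428, n₃/n₂ = tan 49.57° = 1.1738.
So n₃/n₁ = (n₂/n₁)(n₃/n₂) = 1.5428 × 1.1738 = 1.8109.
θ_B(1→3) = arctan(1.8109) = 61.09°.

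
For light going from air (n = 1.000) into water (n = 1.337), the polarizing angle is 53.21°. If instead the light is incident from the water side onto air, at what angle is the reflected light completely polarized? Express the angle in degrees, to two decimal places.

The two Brewster angles are complementary: θ_B' = 90° − θ_B = 90° − 53.21° = 36.79°.

θ_B' ≈ 36.79°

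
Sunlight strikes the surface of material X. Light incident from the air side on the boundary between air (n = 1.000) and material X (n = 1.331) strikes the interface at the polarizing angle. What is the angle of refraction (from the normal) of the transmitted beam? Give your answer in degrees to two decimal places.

θ_t ≈ 36.92°

θ_B = arctan(n₂/n₁) = arctan(1.331/1.000) = 53.08°.
The refracted ray is perpendicular to the reflected ray, so θ_t = 90° − θ_B = 36.92°.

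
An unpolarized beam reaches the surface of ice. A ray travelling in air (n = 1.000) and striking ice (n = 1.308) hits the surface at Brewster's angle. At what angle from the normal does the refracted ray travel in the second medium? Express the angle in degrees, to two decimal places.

θ_t ≈ 37.40°

First find Brewster's angle: tan θ_B = 1.308/1.000 = 1.3080, giving θ_B = 52.60°.
The refracted ray is perpendicular to the reflected ray, so θ_t = 90° − θ_B = 37.40°.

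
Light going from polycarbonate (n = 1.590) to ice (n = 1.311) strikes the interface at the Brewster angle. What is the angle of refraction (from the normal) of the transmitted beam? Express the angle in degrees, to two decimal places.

tan θ_B = n₂/n₁ = 1.311/1.590 = 0.8245, so θ_B = 39.51°.
The refracted ray is perpendicular to the reflected ray, so θ_t = 90° − θ_B = 50.49°.

θ_t ≈ 50.49°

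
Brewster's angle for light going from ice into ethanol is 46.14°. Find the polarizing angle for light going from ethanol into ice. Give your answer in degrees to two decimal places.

θ_B' ≈ 43.86°

Reversing the direction swaps n₁ and n₂, so tan θ_B' = 1/tan θ_B and θ_B' = 90° − θ_B.
Hence θ_B' = 90° − 46.14° = 43.86°.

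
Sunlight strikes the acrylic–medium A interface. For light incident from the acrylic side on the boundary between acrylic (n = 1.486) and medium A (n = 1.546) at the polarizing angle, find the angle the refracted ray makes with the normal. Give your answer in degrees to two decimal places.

θ_B = arctan(n₂/n₁) = arctan(1.546/1.486) = 46.13°.
At Brewster's angle the reflected and refracted rays are perpendicular, so θ_t = 90° − θ_B = 90° − 46.13° = 43.87°.

θ_t ≈ 43.87°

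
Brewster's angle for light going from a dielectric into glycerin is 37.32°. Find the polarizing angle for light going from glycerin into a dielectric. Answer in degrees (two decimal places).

θ_B' ≈ 52.68°

Reversing the direction swaps n₁ and n₂, so tan θ_B' = 1/tan θ_B and θ_B' = 90° − θ_B.
Hence θ_B' = 90° − 37.32° = 52.68°.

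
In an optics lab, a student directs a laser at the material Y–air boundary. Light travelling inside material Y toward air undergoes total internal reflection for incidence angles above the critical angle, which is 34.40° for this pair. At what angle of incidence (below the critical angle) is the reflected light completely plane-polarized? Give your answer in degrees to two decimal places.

θ_B ≈ 29.47°

At the critical angle sin θ_c = n₂/n₁, giving n₂/n₁ = sin 34.40° = 0.5650.
Then tan θ_B = n₂/n₁ = 0.5650, so θ_B = arctan 0.5650 = 29.47°.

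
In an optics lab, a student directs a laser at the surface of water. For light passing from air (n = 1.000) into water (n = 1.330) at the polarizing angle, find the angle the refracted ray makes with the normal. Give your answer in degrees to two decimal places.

First find Brewster's angle: tan θ_B = 1.330/1.000 = 1.3300, giving θ_B = 53.06°.
At Brewster's angle the reflected and refracted rays are perpendicular, so θ_t = 90° − θ_B = 90° − 53.06° = 36.94°.

θ_t ≈ 36.94°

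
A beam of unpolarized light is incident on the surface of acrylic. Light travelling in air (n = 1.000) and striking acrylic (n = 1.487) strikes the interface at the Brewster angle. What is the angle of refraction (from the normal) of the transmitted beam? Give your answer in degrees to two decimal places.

θ_B = arctan(n₂/n₁) = arctan(1.487/1.000) = 56.08°.
Since θ_B + θ_t = 90° at Brewster incidence, θ_t = 90° − 56.08° = 33.92°.

θ_t ≈ 33.92°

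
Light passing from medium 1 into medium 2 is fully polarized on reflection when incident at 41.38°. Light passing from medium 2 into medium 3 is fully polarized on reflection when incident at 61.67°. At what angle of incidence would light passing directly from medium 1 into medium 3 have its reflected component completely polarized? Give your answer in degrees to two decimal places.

θ_B ≈ 58.54°

n₂/n₁ = tan 41.38° = 0.8810 and n₃/n₂ = tan 61.67° = 1.8549.
n₃/n₁ = 1.6341. Then tan θ_B(1→3) = n₃/n₁, so θ_B(1→3) = arctan(1.6341) = 58.54°.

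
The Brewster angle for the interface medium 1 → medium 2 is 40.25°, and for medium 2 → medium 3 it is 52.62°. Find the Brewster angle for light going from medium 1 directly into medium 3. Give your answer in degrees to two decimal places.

Each Brewster angle gives a ratio: n₂/n₁ = tan 40.25° = 0.8466, n₃/n₂ = tan 52.62° = 1.3089.
n₃/n₁ = 1.1081. Then tan θ_B(1→3) = n₃/n₁, so θ_B(1→3) = arctan(1.1081) = 47.93°.

θ_B ≈ 47.93°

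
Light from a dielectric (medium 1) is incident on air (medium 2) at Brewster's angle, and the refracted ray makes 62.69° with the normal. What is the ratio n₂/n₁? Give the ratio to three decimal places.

θ_B + θ_t = 90°, so θ_B = 90° − 62.69° = 27.31°.
Then n₂/n₁ = tan θ_B = tan 27.31° = 0.516.

n₂/n₁ ≈ 0.516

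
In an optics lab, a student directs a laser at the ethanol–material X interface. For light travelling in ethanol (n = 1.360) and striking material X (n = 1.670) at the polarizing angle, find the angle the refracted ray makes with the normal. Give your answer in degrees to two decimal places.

θ_B = arctan(n₂/n₁) = arctan(1.670/1.360) = 50.84°.
At Brewster's angle the reflected and refracted rays are perpendicular, so θ_t = 90° − θ_B = 90° − 50.84° = 39.16°.

θ_t ≈ 39.16°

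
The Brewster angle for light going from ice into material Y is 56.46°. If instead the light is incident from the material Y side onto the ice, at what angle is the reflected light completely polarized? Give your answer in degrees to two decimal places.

The two Brewster angles are complementary: θ_B' = 90° − θ_B = 90° − 56.46° = 33.54°.

θ_B' ≈ 33.54°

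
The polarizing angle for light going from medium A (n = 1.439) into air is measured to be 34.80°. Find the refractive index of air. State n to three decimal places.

Brewster's law: tan θ_B = n₂/n₁ (light incident in medium A, refracted into air).
n₂ = n₁ tan θ_B = 1.439 × tan 34.80° = 1.000.

n ≈ 1.000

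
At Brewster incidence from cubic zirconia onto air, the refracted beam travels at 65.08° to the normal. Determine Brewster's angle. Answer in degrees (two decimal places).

θ_B ≈ 24.92°

Since the reflected and refracted rays are at right angles at the polarizing angle, θ_B + θ_t = 90°.
θ_B = 90° − 65.08° = 24.92°.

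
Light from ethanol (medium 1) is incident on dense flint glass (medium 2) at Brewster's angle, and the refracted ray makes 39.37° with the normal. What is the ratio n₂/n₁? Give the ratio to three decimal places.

θ_B + θ_t = 90°, so θ_B = 90° − 39.37° = 50.63°.
tan θ_B = n₂/n₁, so n₂/n₁ = tan 50.63° = 1.219.

n₂/n₁ ≈ 1.219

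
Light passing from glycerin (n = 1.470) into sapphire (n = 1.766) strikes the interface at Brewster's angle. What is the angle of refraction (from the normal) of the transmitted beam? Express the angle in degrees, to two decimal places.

θ_t ≈ 39.77°

θ_B = arctan(n₂/n₁) = arctan(1.766/1.470) = 50.23°.
Since θ_B + θ_t = 90° at Brewster incidence, θ_t = 90° − 50.23° = 39.77°.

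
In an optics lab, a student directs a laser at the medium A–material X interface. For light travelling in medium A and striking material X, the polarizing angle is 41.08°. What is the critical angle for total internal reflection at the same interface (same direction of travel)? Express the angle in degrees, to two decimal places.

From Brewster, n₂/n₁ = tan θ_B = tan 41.08° = 0.8717.
Then sin θ_c = n₂/n₁ = 0.8717, so θ_c = arcsin 0.8717 = 60.66°.

θ_c ≈ 60.66°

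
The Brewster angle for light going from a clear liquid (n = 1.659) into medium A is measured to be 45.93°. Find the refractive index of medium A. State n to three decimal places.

n ≈ 1.714

Brewster's law: tan θ_B = n₂/n₁ (light incident in a clear liquid, refracted into medium A).
n₂ = n₁ tan θ_B = 1.659 × tan 45.93° = 1.714.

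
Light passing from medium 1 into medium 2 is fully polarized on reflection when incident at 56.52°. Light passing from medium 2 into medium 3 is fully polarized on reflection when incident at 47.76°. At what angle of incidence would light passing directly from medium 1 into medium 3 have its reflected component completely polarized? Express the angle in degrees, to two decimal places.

θ_B ≈ 59.01°

n₂/n₁ = tan 56.52° = 1.5120 and n₃/n₂ = tan 47.76° = 1.1013.
So n₃/n₁ = (n₂/n₁)(n₃/n₂) = 1.5120 × 1.1013 = 1.6651.
θ_B(1→3) = arctan(1.6651) = 59.01°.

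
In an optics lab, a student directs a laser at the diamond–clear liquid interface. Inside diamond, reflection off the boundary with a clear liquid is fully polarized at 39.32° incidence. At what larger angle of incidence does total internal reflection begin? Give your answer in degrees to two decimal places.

θ_c ≈ 54.99°

From Brewster, n₂/n₁ = tan θ_B = tan 39.32° = 0.8191.
Then sin θ_c = n₂/n₁ = 0.8191, so θ_c = arcsin 0.8191 = 54.99°.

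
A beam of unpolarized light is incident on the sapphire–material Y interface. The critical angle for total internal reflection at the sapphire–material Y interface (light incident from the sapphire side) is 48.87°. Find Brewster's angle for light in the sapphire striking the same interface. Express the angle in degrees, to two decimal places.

sin θ_c = n₂/n₁, so n₂/n₁ = sin 48.87° = 0.7532.
Brewster: tan θ_B = n₂/n₁ = 0.7532.
θ_B = arctan(0.7532) = 36.99°.

θ_B ≈ 36.99°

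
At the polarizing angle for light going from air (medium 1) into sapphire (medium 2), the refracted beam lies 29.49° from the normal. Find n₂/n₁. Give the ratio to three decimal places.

At Brewster incidence θ_B = 90° − θ_t = 90° − 29.49° = 60.51°.
Then n₂/n₁ = tan θ_B = tan 60.51° = 1.768.

n₂/n₁ ≈ 1.768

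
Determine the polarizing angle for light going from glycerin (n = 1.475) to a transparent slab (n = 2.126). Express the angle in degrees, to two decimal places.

θ_B ≈ 55.25°

At Brewster's angle the reflected and refracted rays are perpendicular, which with Snell's law gives tan θ_B = n₂/n₁.
Here n₂/n₁ = 2.126/1.475 = 1.4414, and Brewster's law gives tan θ_B = n₂/n₁. Taking the arctangent, θ_B = 55.25°.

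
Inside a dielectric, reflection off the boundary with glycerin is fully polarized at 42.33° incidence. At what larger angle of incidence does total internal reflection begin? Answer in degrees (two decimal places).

θ_c ≈ 65.63°

From Brewster, n₂/n₁ = tan θ_B = tan 42.33° = 0.9109.
Then sin θ_c = n₂/n₁ = 0.9109, so θ_c = arcsin 0.9109 = 65.63°.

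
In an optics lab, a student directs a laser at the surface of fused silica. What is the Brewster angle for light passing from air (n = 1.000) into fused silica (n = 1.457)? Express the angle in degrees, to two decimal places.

At Brewster's angle the reflected and refracted rays are perpendicular, which with Snell's law gives tan θ_B = n₂/n₁.
Here n₂/n₁ = 1.457/1.000 = 1.4570, and Brewster's law gives tan θ_B = n₂/n₁. Taking the arctangent, θ_B = 55.54°.

θ_B ≈ 55.54°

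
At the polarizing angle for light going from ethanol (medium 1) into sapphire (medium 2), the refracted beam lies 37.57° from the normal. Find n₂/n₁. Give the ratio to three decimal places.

n₂/n₁ ≈ 1.300

At Brewster incidence θ_B = 90° − θ_t = 90° − 37.57° = 52.43°.
Then n₂/n₁ = tan θ_B = tan 52.43° = 1.300.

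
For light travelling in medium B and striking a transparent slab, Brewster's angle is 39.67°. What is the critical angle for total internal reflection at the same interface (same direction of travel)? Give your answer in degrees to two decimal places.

From Brewster, n₂/n₁ = tan θ_B = tan 39.67° = 0.8293.
Then sin θ_c = n₂/n₁ = 0.8293, so θ_c = arcsin 0.8293 = 56.03°.

θ_c ≈ 56.03°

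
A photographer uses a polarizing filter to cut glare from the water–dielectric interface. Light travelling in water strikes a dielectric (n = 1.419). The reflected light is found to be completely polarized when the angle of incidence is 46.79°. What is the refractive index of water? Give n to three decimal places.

n ≈ 1.333

Brewster's law: tan θ_B = n₂/n₁ (light incident in water, refracted into a dielectric).
n₁ = n₂ / tan θ_B = 1.419 / tan 46.79° = 1.333.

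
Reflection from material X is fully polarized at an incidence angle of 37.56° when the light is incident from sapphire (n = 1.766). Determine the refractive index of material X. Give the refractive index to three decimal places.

n ≈ 1.358

Brewster's law: tan θ_B = n₂/n₁ (light incident in sapphire, refracted into material X).
n₂ = n₁ tan θ_B = 1.766 × tan 37.56° = 1.358.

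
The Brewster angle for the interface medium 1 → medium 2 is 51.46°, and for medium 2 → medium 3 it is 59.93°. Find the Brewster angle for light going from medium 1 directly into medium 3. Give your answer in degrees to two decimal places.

Each Brewster angle gives a ratio: n₂/n₁ = tan 51.46° = 1.2554, n₃/n₂ = tan 59.93° = 1.7272.
Multiplying, n₃/n₁ = 1.2554 × 1.7272 = 2.1682, and θ_B(1→3) = arctan 2.1682 = 65.24°.

θ_B ≈ 65.24°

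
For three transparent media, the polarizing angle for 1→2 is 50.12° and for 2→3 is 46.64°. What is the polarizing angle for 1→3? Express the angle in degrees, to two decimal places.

tan θ_B(1→2) = n₂/n₁ = tan 50.12° = 1.1968.
tan θ_B(2→3) = n₃/n₂ = tan 46.64° = 1.0590.
So n₃/n₁ = (n₂/n₁)(n₃/n₂) = 1.1968 × 1.0590 = 1.2674.
θ_B(1→3) = arctan(1.2674) = 51.73°.

θ_B ≈ 51.73°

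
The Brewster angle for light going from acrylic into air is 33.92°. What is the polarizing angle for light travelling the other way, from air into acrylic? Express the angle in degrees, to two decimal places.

tan θ_B' = n₁/n₂ = 1/tan θ_B, so θ_B' = 90° − θ_B.
θ_B' = 90° − 33.92° = 56.08°.

θ_B' ≈ 56.08°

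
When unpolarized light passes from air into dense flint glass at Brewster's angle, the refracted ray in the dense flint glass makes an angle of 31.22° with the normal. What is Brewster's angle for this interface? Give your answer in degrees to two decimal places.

At Brewster's angle the reflected and refracted rays are perpendicular, so θ_B + θ_t = 90°.
θ_B = 90° − 31.22° = 58.78°.

θ_B ≈ 58.78°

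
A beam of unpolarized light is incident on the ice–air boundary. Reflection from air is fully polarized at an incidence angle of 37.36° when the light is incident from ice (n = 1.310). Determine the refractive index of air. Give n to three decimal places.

n ≈ 1.000

Brewster's law: tan θ_B = n₂/n₁ (light incident in ice, refracted into air).
n₂ = n₁ tan θ_B = 1.310 × tan 37.36° = 1.000.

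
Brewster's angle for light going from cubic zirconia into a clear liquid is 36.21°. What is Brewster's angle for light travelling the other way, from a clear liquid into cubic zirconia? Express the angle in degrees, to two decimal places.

tan θ_B' = n₁/n₂ = 1/tan θ_B, so θ_B' = 90° − θ_B.
θ_B' = 90° − 36.21° = 53.79°.

θ_B' ≈ 53.79°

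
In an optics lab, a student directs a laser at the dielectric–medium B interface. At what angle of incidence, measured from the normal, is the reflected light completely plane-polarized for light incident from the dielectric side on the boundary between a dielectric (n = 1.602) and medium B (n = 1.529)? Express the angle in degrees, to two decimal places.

θ_B ≈ 43.66°

The reflected p-component vanishes when tan θ_B = n₂/n₁.
Here n₂/n₁ = 1.529/1.602 = 0.9544, and Brewster's law gives tan θ_B = n₂/n₁. Taking the arctangent, θ_B = 43.66°.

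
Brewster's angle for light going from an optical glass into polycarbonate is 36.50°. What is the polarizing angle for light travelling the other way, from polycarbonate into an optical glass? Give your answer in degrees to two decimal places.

θ_B' ≈ 53.50°

tan θ_B' = n₁/n₂ = 1/tan θ_B, so θ_B' = 90° − θ_B.
θ_B' = 90° − 36.50° = 53.50°.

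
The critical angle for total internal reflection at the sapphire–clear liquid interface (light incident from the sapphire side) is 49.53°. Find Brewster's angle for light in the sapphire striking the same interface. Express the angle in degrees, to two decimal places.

At the critical angle sin θ_c = n₂/n₁, giving n₂/n₁ = sin 49.53° = 0.7607.
Then tan θ_B = n₂/n₁ = 0.7607, so θ_B = arctan 0.7607 = 37.26°.

θ_B ≈ 37.26°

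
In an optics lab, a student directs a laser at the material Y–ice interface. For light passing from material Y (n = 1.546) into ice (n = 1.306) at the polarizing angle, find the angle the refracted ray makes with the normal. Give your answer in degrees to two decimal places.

tan θ_B = n₂/n₁ = 1.306/1.546 = 0.8448, so θ_B = 40.19°.
At Brewster's angle the reflected and refracted rays are perpendicular, so θ_t = 90° − θ_B = 90° − 40.19° = 49.81°.

θ_t ≈ 49.81°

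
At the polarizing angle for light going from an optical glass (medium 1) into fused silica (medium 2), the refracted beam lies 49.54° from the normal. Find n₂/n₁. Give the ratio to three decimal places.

n₂/n₁ ≈ 0.853

θ_B + θ_t = 90°, so θ_B = 90° − 49.54° = 40.46°.
tan θ_B = n₂/n₁, so n₂/n₁ = tan 40.46° = 0.853.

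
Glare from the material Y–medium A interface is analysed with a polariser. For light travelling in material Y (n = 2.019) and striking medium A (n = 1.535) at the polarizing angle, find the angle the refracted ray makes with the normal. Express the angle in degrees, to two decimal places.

θ_B = arctan(n₂/n₁) = arctan(1.535/2.019) = 37.24°.
Since θ_B + θ_t = 90° at Brewster incidence, θ_t = 90° − 37.24° = 52.76°.

θ_t ≈ 52.76°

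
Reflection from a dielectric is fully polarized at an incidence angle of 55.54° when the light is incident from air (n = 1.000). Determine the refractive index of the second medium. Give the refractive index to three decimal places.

Full polarization of the reflected beam means tan θ_B = n₂/n₁, where n₁ is the incident medium (air).
n₂ = n₁ tan θ_B = 1.000 × tan 55.54° = 1.457.

n ≈ 1.457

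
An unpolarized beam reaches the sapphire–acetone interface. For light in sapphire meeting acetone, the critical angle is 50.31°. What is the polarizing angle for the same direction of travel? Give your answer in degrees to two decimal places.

θ_B ≈ 37.58°

At the critical angle sin θ_c = n₂/n₁, giving n₂/n₁ = sin 50.31° = 0.7695.
Then tan θ_B = n₂/n₁ = 0.7695, so θ_B = arctan 0.7695 = 37.58°.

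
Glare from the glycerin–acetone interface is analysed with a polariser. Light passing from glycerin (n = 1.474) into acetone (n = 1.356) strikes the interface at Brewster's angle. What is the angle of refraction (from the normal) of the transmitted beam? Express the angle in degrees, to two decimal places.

θ_t ≈ 47.39°

First find Brewster's angle: tan θ_B = 1.356/1.474 = 0.9199, giving θ_B = 42.61°.
Since θ_B + θ_t = 90° at Brewster incidence, θ_t = 90° − 42.61° = 47.39°.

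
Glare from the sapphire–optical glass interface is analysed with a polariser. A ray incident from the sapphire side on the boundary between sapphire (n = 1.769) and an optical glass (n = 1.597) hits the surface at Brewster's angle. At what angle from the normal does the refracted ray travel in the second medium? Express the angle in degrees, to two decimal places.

θ_t ≈ 47.93°

θ_B = arctan(n₂/n₁) = arctan(1.597/1.769) = 42.07°.
Since θ_B + θ_t = 90° at Brewster incidence, θ_t = 90° − 42.07° = 47.93°.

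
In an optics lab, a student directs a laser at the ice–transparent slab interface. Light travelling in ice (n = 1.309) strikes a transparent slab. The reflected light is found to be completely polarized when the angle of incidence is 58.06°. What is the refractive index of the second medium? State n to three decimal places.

n ≈ 2.100

Brewster's law: tan θ_B = n₂/n₁ (light incident in ice, refracted into a transparent slab).
n₂ = n₁ tan θ_B = 1.309 × tan 58.06° = 2.100.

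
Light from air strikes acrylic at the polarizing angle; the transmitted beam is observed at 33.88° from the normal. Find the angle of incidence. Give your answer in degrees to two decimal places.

At Brewster's angle the reflected and refracted rays are perpendicular, so θ_B + θ_t = 90°.
θ_B = 90° − 33.88° = 56.12°.

θ_B ≈ 56.12°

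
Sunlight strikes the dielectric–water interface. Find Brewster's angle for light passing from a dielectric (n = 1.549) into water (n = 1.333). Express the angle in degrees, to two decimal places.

At Brewster's angle the reflected and refracted rays are perpendicular, which with Snell's law gives tan θ_B = n₂/n₁.
Brewster's condition: tan θ_B = n₂/n₁ = 1.333/1.549 = 0.8606.
So θ_B = arctan 0.8606 = 40.71°.

θ_B ≈ 40.71°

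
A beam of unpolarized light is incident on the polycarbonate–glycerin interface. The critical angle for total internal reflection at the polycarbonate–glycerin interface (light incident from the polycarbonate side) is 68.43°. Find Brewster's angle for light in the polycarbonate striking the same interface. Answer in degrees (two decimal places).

At the critical angle sin θ_c = n₂/n₁, giving n₂/n₁ = sin 68.43° = 0.9300.
Then tan θ_B = n₂/n₁ = 0.9300, so θ_B = arctan 0.9300 = 42.92°.

θ_B ≈ 42.92°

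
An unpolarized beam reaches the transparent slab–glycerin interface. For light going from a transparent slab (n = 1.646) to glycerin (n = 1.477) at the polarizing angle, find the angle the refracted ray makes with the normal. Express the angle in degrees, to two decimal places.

θ_B = arctan(n₂/n₁) = arctan(1.477/1.646) = 41.90°.
The refracted ray is perpendicular to the reflected ray, so θ_t = 90° − θ_B = 48.10°.

θ_t ≈ 48.10°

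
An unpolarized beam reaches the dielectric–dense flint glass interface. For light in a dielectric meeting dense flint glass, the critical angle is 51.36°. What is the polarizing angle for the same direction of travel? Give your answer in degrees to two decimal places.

sin θ_c = n₂/n₁, so n₂/n₁ = sin 51.36° = 0.7811.
Brewster: tan θ_B = n₂/n₁ = 0.7811.
θ_B = arctan(0.7811) = 37.99°.

θ_B ≈ 37.99°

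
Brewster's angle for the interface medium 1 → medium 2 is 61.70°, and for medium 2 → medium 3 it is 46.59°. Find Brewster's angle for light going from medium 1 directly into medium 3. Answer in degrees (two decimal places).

θ_B ≈ 63.01°

n₂/n₁ = tan 61.70° = 1.8572 and n₃/n₂ = tan 46.59° = 1.0571.
n₃/n₁ = 1.9632. Then tan θ_B(1→3) = n₃/n₁, so θ_B(1→3) = arctan(1.9632) = 63.01°.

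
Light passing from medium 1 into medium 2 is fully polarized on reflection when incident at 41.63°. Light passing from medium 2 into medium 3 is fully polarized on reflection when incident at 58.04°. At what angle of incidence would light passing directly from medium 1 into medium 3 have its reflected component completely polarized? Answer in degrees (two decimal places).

Each Brewster angle gives a ratio: n₂/n₁ = tan 41.63° = 0.8888, n₃/n₂ = tan 58.04° = 1.6028.
Multiplying, n₃/n₁ = 0.8888 × 1.6028 = 1.4246, and θ_B(1→3) = arctan 1.4246 = 54.93°.

θ_B ≈ 54.93°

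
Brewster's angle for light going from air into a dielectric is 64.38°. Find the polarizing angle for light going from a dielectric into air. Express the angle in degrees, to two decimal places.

The two Brewster angles are complementary: θ_B' = 90° − θ_B = 90° − 64.38° = 25.62°.

θ_B' ≈ 25.62°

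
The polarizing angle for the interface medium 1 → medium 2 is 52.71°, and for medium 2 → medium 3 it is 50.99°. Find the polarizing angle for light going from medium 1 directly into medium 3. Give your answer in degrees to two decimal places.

θ_B ≈ 58.33°

tan θ_B(1→2) = n₂/n₁ = tan 52.71° = 1.3132.
tan θ_B(2→3) = n₃/n₂ = tan 50.99° = 1.2345.
So n₃/n₁ = (n₂/n₁)(n₃/n₂) = 1.3132 × 1.2345 = 1.6210.
θ_B(1→3) = arctan(1.6210) = 58.33°.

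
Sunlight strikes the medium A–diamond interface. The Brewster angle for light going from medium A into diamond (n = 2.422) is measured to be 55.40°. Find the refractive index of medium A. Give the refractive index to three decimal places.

Full polarization of the reflected beam means tan θ_B = n₂/n₁, where n₁ is the incident medium (medium A).
n₁ = n₂ / tan θ_B = 2.422 / tan 55.40° = 1.671.

n ≈ 1.671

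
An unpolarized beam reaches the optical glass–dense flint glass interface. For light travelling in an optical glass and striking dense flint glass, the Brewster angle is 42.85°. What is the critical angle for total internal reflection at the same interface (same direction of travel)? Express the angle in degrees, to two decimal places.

θ_c ≈ 68.07°

n₂/n₁ = tan 42.85° = 0.9276; the critical angle satisfies sin θ_c = n₂/n₁.
θ_c = arcsin(0.9276) = 68.07°.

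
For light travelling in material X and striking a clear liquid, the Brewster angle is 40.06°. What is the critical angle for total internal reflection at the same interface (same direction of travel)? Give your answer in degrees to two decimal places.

n₂/n₁ = tan 40.06° = 0.8409; the critical angle satisfies sin θ_c = n₂/n₁.
θ_c = arcsin(0.8409) = 57.23°.

θ_c ≈ 57.23°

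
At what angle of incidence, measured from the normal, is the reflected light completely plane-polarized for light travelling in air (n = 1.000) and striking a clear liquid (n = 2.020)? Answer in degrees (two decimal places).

θ_B ≈ 63.66°

At Brewster's angle the reflected and refracted rays are perpendicular, which with Snell's law gives tan θ_B = n₂/n₁.
Here n₂/n₁ = 2.020/1.000 = 2.0200, and Brewster's law gives tan θ_B = n₂/n₁. Taking the arctangent, θ_B = 63.66°.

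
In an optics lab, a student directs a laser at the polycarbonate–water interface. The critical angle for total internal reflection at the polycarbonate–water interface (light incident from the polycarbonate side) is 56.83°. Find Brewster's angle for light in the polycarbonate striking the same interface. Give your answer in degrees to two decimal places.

At the critical angle sin θ_c = n₂/n₁, giving n₂/n₁ = sin 56.83° = 0.8371.
Then tan θ_B = n₂/n₁ = 0.8371, so θ_B = arctan 0.8371 = 39.93°.

θ_B ≈ 39.93°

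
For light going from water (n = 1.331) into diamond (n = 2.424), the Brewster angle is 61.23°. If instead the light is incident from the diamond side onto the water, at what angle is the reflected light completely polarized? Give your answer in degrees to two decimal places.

θ_B' ≈ 28.77°

tan θ_B' = n₁/n₂ = 1/tan θ_B, so θ_B' = 90° − θ_B.
θ_B' = 90° − 61.23° = 28.77°.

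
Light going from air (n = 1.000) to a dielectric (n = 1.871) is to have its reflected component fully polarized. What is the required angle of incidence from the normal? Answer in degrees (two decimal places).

θ_B ≈ 61.88°

Here n₂/n₁ = 1.871/1.000 = 1.8710, and Brewster's law gives tan θ_B = n₂/n₁.
So θ_B = arctan 1.8710 = 61.88°.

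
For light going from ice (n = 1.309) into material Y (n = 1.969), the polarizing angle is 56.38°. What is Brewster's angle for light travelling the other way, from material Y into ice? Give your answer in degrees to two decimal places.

θ_B' ≈ 33.62°

tan θ_B' = n₁/n₂ = 1/tan θ_B, so θ_B' = 90° − θ_B.
θ_B' = 90° − 56.38° = 33.62°.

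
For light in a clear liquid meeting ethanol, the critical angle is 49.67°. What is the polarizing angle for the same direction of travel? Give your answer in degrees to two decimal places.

At the critical angle sin θ_c = n₂/n₁, giving n₂/n₁ = sin 49.67° = 0.7623.
Then tan θ_B = n₂/n₁ = 0.7623, so θ_B = arctan 0.7623 = 37.32°.

θ_B ≈ 37.32°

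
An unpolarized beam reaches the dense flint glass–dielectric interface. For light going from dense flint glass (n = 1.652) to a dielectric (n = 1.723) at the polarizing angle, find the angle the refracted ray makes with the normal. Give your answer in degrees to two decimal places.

θ_t ≈ 43.79°

First find Brewster's angle: tan θ_B = 1.723/1.652 = 1.0430, giving θ_B = 46.21°.
At Brewster's angle the reflected and refracted rays are perpendicular, so θ_t = 90° − θ_B = 90° − 46.21° = 43.79°.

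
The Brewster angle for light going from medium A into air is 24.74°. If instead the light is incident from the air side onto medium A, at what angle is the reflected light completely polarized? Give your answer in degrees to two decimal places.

tan θ_B' = n₁/n₂ = 1/tan θ_B, so θ_B' = 90° − θ_B.
θ_B' = 90° − 24.74° = 65.26°.

θ_B' ≈ 65.26°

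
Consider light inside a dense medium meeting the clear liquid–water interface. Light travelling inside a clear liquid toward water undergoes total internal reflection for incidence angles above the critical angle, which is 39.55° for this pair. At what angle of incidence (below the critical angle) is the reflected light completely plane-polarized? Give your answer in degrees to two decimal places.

n₂/n₁ = sin θ_c = sin 39.55° = 0.6368.
tan θ_B equals the same ratio, so θ_B = arctan(0.6368) = 32.49°.

θ_B ≈ 32.49°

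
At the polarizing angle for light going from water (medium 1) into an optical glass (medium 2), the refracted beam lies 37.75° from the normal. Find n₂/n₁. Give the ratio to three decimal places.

At Brewster incidence θ_B = 90° − θ_t = 90° − 37.75° = 52.25°.
tan θ_B = n₂/n₁, so n₂/n₁ = tan 52.25° = 1.292.

n₂/n₁ ≈ 1.292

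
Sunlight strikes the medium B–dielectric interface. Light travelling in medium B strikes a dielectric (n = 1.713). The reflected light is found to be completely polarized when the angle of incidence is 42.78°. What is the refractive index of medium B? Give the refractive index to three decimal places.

n ≈ 1.851

Full polarization of the reflected beam means tan θ_B = n₂/n₁, where n₁ is the incident medium (medium B).
n₁ = n₂ / tan θ_B = 1.713 / tan 42.78° = 1.851.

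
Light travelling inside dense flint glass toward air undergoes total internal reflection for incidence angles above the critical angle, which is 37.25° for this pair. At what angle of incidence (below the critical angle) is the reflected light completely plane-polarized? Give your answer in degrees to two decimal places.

sin θ_c = n₂/n₁, so n₂/n₁ = sin 37.25° = 0.6053.
Brewster: tan θ_B = n₂/n₁ = 0.6053.
θ_B = arctan(0.6053) = 31.19°.

θ_B ≈ 31.19°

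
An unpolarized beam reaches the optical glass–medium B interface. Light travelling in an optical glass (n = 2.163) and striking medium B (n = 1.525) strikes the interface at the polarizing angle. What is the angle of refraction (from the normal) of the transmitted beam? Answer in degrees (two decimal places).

tan θ_B = n₂/n₁ = 1.525/2.163 = 0.7050, so θ_B = 35.19°.
The refracted ray is perpendicular to the reflected ray, so θ_t = 90° − θ_B = 54.81°.

θ_t ≈ 54.81°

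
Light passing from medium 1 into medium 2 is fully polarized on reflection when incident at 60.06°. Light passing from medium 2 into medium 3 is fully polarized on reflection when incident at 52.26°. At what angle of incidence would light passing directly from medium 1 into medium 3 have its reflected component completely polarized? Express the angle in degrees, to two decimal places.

Each Brewster angle gives a ratio: n₂/n₁ = tan 60.06° = 1.7362, n₃/n₂ = tan 52.26° = 1.2920.
So n₃/n₁ = (n₂/n₁)(n₃/n₂) = 1.7362 × 1.2920 = 2.2432.
θ_B(1→3) = arctan(2.2432) = 65.97°.

θ_B ≈ 65.97°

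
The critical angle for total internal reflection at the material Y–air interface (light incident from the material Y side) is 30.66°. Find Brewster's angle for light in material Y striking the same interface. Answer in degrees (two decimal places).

θ_B ≈ 27.02°

At the critical angle sin θ_c = n₂/n₁, giving n₂/n₁ = sin 30.66° = 0.5099.
Then tan θ_B = n₂/n₁ = 0.5099, so θ_B = arctan 0.5099 = 27.02°.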